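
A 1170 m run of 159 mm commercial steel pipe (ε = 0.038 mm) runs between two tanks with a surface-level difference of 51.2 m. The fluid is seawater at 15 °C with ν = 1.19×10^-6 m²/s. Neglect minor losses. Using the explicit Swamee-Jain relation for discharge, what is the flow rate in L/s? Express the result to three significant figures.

Swamee-Jain (Type II): Q = -0.965·√(gD⁵h_f/L)·ln[ε/(3.7D) + √(3.17ν²L/(gD³h_f))]
√(gD⁵h_f/L) = √(9.81·0.159⁵·51.2/1170) = 0.006605
ε/(3.7D) = 6.46×10^-5; √(3.17ν²L/(gD³h_f)) = 5.10×10^-5
Q = -0.965·0.006605·ln(1.156×10^-4) = 0.05778 m³/s
Check: V = 2.91 m/s, Re = 3.89×10^5, f = 0.01620, h_f = 51.5 m ≈ 51.2 m ✓

Q ≈ 57.8 L/s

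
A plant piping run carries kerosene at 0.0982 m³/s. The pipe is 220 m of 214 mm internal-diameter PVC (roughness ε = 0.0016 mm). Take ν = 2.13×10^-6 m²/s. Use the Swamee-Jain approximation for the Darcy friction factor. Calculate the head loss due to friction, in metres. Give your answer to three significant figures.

h_f ≈ 5.74 m

V = 4Q/(πD²) = 4·0.0982/(π·0.214²) = 2.730 m/s
Re = VD/ν = 2.730·0.214/2.13×10^-6 = 2.74×10^5 → turbulent
ε/D = 0.0016/214 = 7.48×10^-6
Swamee-Jain: f = 0.01470
h_f = f(L/D)V²/(2g) = 0.01470·(220/0.214)·2.730²/(2·9.81) = 5.742 m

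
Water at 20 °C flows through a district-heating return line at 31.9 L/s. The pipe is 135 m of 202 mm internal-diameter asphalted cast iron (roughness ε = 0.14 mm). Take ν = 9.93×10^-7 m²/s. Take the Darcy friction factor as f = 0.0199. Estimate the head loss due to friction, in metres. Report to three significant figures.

h_f ≈ 0.672 m

V = 4Q/(πD²) = 4·0.0319/(π·0.202²) = 0.9954 m/s
h_f = f(L/D)V²/(2g) = 0.01990·(135/0.202)·0.9954²/(2·9.81) = 0.6716 m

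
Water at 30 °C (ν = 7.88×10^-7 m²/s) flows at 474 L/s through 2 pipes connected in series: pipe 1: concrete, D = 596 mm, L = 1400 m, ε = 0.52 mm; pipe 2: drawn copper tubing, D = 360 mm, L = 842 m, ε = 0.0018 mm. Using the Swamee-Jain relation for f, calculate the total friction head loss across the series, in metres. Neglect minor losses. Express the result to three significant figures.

Pipe 1: V = 1.699 m/s, Re = 1.29×10^6, ε/D = 8.72×10^-4, f = 0.01934, h_1 = f(L/D)V²/2g = 6.685 m
Pipe 2: V = 4.657 m/s, Re = 2.13×10^6, ε/D = 5.00×10^-6, f = 0.01046, h_2 = f(L/D)V²/2g = 27.05 m
Series → Q common, losses add: H = Σh = 33.73 m

H ≈ 33.7 m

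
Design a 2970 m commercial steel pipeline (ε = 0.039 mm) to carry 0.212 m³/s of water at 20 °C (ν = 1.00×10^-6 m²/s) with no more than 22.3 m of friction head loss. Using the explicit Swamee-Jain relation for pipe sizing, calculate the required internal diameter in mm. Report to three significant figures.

D ≈ 373 mm

Swamee-Jain (Type III): D = 0.66·[ε^1.25·(LQ²/(gh_f))^4.75 + ν·Q^9.4·(L/(gh_f))^5.2]^0.04
LQ²/(gh_f) = 0.6102; L/(gh_f) = 13.58
Term 1 = ε^1.25·(…)^4.75 = 2.95×10^-7; Term 2 = ν·Q^9.4·(…)^5.2 = 3.61×10^-7
D = 0.66·(2.95×10^-7 + 3.61×10^-7)^0.04 = 0.3734 m = 373 mm
Check: V = 1.94 m/s, Re = 7.23×10^5, f = 0.01397, h_f = 21.2 m ≈ 22.3 m ✓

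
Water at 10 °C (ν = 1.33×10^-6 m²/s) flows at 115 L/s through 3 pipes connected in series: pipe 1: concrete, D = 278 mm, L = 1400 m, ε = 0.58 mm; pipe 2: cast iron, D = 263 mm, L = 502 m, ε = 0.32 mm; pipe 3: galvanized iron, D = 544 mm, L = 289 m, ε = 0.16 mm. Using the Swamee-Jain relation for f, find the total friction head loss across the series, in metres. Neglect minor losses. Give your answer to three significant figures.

H ≈ 31.8 m

Pipe 1: V = 1.895 m/s, Re = 3.96×10^5, ε/D = 0.00209, f = 0.02426, h_1 = f(L/D)V²/2g = 22.35 m
Pipe 2: V = 2.117 m/s, Re = 4.19×10^5, ε/D = 0.00122, f = 0.02136, h_2 = f(L/D)V²/2g = 9.310 m
Pipe 3: V = 0.4948 m/s, Re = 2.02×10^5, ε/D = 2.94×10^-4, f = 0.01773, h_3 = f(L/D)V²/2g = 0.1175 m
Series → Q common, losses add: H = Σh = 31.78 m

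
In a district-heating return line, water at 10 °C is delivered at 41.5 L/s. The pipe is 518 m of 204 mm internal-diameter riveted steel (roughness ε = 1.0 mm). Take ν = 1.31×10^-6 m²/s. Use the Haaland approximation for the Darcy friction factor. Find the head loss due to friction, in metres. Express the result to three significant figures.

V = 4Q/(πD²) = 4·0.0415/(π·0.204²) = 1.270 m/s
Re = VD/ν = 1.270·0.204/1.31×10^-6 = 1.98×10^5 → turbulent
ε/D = 1.0/204 = 0.00490
Haaland: f = 0.03069
h_f = f(L/D)V²/(2g) = 0.03069·(518/0.204)·1.270²/(2·9.81) = 6.403 m

h_f ≈ 6.40 m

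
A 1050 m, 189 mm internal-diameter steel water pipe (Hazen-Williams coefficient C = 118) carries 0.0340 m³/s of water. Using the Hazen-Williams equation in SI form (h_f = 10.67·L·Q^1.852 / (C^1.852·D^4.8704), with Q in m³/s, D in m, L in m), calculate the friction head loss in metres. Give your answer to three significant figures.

h_f ≈ 10.4 m

h_f = 10.67·1050·0.0340^1.852 / (118^1.852·0.189^4.8704) = 10.39 m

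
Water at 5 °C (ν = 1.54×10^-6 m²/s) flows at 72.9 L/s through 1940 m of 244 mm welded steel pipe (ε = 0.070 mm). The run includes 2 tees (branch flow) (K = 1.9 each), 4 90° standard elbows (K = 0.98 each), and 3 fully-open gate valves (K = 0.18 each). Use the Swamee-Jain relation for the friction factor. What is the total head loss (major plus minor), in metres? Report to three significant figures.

H_L ≈ 18.1 m

V = 4Q/(πD²) = 1.559 m/s; V²/2g = 0.1239 m
Re = 2.47×10^5, ε/D = 2.87×10^-4 → f = 0.01730 (Swamee-Jain)
Major: h_f = f(L/D)·V²/2g = 0.01730·7951·0.1239 = 17.04 m
Minor: ΣK = 8.26; h_m = ΣK·V²/2g = 1.023 m
Total H_L = 17.04 + 1.023 = 18.06 m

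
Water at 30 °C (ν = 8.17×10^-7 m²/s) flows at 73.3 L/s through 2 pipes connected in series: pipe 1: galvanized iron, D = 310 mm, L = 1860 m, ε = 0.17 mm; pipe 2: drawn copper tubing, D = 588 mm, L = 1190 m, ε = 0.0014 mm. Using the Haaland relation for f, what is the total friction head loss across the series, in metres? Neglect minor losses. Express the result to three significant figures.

Pipe 1: V = 0.9712 m/s, Re = 3.68×10^5, ε/D = 5.48×10^-4, f = 0.01814, h_1 = f(L/D)V²/2g = 5.231 m
Pipe 2: V = 0.2699 m/s, Re = 1.94×10^5, ε/D = 2.38×10^-6, f = 0.01560, h_2 = f(L/D)V²/2g = 0.1173 m
Series → Q common, losses add: H = Σh = 5.348 m

H ≈ 5.35 m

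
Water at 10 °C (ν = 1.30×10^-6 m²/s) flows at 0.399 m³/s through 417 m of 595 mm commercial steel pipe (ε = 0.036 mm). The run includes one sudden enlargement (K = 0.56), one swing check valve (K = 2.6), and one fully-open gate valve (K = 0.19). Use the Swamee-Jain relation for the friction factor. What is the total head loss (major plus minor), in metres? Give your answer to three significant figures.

V = 4Q/(πD²) = 1.435 m/s; V²/2g = 0.1050 m
Re = 6.57×10^5, ε/D = 6.05×10^-5 → f = 0.01350 (Swamee-Jain)
Major: h_f = f(L/D)·V²/2g = 0.01350·700.8·0.1050 = 0.9929 m
Minor: ΣK = 3.35; h_m = ΣK·V²/2g = 0.3516 m
Total H_L = 0.9929 + 0.3516 = 1.345 m

H_L ≈ 1.34 m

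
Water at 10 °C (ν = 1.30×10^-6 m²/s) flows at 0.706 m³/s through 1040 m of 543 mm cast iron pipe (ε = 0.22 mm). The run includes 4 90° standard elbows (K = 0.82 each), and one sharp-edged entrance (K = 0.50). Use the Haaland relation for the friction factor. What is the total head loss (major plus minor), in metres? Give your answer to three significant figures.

V = 4Q/(πD²) = 3.049 m/s; V²/2g = 0.4737 m
Re = 1.27×10^6, ε/D = 4.05×10^-4 → f = 0.01638 (Haaland)
Major: h_f = f(L/D)·V²/2g = 0.01638·1915·0.4737 = 14.86 m
Minor: ΣK = 3.78; h_m = ΣK·V²/2g = 1.791 m
Total H_L = 14.86 + 1.791 = 16.65 m

H_L ≈ 16.6 m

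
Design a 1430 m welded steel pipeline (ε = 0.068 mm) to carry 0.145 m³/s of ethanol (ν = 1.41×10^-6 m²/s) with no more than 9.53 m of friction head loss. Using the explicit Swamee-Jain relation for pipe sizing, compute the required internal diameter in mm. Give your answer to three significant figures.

D ≈ 338 mm

Swamee-Jain (Type III): D = 0.66·[ε^1.25·(LQ²/(gh_f))^4.75 + ν·Q^9.4·(L/(gh_f))^5.2]^0.04
LQ²/(gh_f) = 0.3216; L/(gh_f) = 15.30
Term 1 = ε^1.25·(…)^4.75 = 2.82×10^-8; Term 2 = ν·Q^9.4·(…)^5.2 = 2.67×10^-8
D = 0.66·(2.82×10^-8 + 2.67×10^-8)^0.04 = 0.3382 m = 338 mm
Check: V = 1.61 m/s, Re = 3.87×10^5, f = 0.01589, h_f = 8.93 m ≈ 9.53 m ✓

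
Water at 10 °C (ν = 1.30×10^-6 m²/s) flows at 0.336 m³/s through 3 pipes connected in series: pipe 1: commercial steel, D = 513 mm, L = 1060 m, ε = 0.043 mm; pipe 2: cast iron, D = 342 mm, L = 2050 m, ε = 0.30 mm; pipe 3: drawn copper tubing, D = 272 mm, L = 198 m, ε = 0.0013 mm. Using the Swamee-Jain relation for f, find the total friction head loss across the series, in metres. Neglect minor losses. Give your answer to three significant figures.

Pipe 1: V = 1.626 m/s, Re = 6.41×10^5, ε/D = 8.38×10^-5, f = 0.01387, h_1 = f(L/D)V²/2g = 3.859 m
Pipe 2: V = 3.658 m/s, Re = 9.62×10^5, ε/D = 8.77×10^-4, f = 0.01946, h_2 = f(L/D)V²/2g = 79.56 m
Pipe 3: V = 5.782 m/s, Re = 1.21×10^6, ε/D = 4.78×10^-6, f = 0.01138, h_3 = f(L/D)V²/2g = 14.12 m
Series → Q common, losses add: H = Σh = 97.53 m

H ≈ 97.5 m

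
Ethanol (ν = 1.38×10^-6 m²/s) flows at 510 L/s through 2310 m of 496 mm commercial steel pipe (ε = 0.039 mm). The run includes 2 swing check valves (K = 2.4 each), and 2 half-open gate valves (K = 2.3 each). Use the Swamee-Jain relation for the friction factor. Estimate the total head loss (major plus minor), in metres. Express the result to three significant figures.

V = 4Q/(πD²) = 2.639 m/s; V²/2g = 0.3551 m
Re = 9.49×10^5, ε/D = 7.86×10^-5 → f = 0.01324 (Swamee-Jain)
Major: h_f = f(L/D)·V²/2g = 0.01324·4657·0.3551 = 21.90 m
Minor: ΣK = 9.40; h_m = ΣK·V²/2g = 3.338 m
Total H_L = 21.90 + 3.338 = 25.24 m

H_L ≈ 25.2 m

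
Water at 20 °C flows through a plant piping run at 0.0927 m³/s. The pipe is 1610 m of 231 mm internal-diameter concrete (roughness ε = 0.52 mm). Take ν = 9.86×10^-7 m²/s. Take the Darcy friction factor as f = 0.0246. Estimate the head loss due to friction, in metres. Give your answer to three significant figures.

V = 4Q/(πD²) = 4·0.0927/(π·0.231²) = 2.212 m/s
h_f = f(L/D)V²/(2g) = 0.02460·(1610/0.231)·2.212²/(2·9.81) = 42.75 m

h_f ≈ 42.8 m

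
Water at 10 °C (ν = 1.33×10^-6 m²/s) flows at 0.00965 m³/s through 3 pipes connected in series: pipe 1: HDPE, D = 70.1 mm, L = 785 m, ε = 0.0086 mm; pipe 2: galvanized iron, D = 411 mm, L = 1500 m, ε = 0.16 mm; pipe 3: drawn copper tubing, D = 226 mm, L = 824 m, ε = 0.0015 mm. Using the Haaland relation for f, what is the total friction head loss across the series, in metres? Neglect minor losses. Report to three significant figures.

H ≈ 62.7 m

Pipe 1: V = 2.500 m/s, Re = 1.32×10^5, ε/D = 1.23×10^-4, f = 0.01749, h_1 = f(L/D)V²/2g = 62.42 m
Pipe 2: V = 0.07274 m/s, Re = 2.25×10^4, ε/D = 3.89×10^-4, f = 0.02576, h_2 = f(L/D)V²/2g = 0.02535 m
Pipe 3: V = 0.2406 m/s, Re = 4.09×10^4, ε/D = 6.64×10^-6, f = 0.02170, h_3 = f(L/D)V²/2g = 0.2333 m
Series → Q common, losses add: H = Σh = 62.68 m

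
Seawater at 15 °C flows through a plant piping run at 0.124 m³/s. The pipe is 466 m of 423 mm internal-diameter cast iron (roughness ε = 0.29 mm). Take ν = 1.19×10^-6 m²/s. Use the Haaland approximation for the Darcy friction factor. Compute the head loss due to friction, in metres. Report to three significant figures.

V = 4Q/(πD²) = 4·0.124/(π·0.423²) = 0.8824 m/s
Re = VD/ν = 0.8824·0.423/1.19×10^-6 = 3.14×10^5 → turbulent
ε/D = 0.29/423 = 6.86×10^-4
Haaland: f = 0.01903
h_f = f(L/D)V²/(2g) = 0.01903·(466/0.423)·0.8824²/(2·9.81) = 0.8321 m

h_f ≈ 0.832 m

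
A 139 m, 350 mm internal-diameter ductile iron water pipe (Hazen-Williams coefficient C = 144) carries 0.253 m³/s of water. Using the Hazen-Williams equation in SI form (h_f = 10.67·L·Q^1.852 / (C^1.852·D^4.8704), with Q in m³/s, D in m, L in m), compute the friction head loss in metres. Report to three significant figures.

h_f = 10.67·139·0.253^1.852 / (144^1.852·0.350^4.8704) = 1.946 m

h_f ≈ 1.95 m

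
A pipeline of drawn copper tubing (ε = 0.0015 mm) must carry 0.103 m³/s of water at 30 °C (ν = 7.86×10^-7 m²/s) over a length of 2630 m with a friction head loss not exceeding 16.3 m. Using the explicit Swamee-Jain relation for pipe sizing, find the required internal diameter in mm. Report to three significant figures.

Swamee-Jain (Type III): D = 0.66·[ε^1.25·(LQ²/(gh_f))^4.75 + ν·Q^9.4·(L/(gh_f))^5.2]^0.04
LQ²/(gh_f) = 0.1745; L/(gh_f) = 16.45
Term 1 = ε^1.25·(…)^4.75 = 1.31×10^-11; Term 2 = ν·Q^9.4·(…)^5.2 = 8.71×10^-10
D = 0.66·(1.31×10^-11 + 8.71×10^-10)^0.04 = 0.2867 m = 287 mm
Check: V = 1.60 m/s, Re = 5.82×10^5, f = 0.01284, h_f = 15.3 m ≈ 16.3 m ✓

D ≈ 287 mm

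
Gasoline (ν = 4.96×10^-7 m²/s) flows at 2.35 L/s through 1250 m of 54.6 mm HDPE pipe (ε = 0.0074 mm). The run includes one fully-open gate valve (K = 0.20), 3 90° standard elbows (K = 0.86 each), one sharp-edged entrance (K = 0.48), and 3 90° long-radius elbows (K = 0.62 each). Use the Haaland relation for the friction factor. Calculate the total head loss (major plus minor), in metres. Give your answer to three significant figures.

V = 4Q/(πD²) = 1.004 m/s; V²/2g = 0.05134 m
Re = 1.10×10^5, ε/D = 1.36×10^-4 → f = 0.01811 (Haaland)
Major: h_f = f(L/D)·V²/2g = 0.01811·22894·0.05134 = 21.28 m
Minor: ΣK = 5.12; h_m = ΣK·V²/2g = 0.2629 m
Total H_L = 21.28 + 0.2629 = 21.55 m

H_L ≈ 21.5 m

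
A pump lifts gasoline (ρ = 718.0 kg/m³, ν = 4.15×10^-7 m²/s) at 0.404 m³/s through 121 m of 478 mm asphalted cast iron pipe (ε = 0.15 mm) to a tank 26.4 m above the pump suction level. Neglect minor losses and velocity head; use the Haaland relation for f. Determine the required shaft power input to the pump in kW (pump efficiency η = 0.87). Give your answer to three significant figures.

P_shaft ≈ 89.6 kW

V = 4Q/(πD²) = 2.251 m/s; Re = 2.59×10^6; ε/D = 3.14×10^-4; f = 0.01536
h_f = f(L/D)V²/2g = 1.004 m
Total head H = z + h_f = 26.4 + 1.004 = 27.40 m
P_hyd = ρgQH = 718.0·9.81·0.404·27.40 = 77.98 kW
P_shaft = P_hyd/η = 77.98/0.87 = 89.63 kW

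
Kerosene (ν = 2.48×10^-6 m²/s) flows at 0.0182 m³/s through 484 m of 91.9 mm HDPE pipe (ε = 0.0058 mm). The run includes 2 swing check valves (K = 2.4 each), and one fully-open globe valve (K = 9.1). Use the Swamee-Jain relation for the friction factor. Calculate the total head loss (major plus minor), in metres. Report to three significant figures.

V = 4Q/(πD²) = 2.744 m/s; V²/2g = 0.3837 m
Re = 1.02×10^5, ε/D = 6.31×10^-5 → f = 0.01818 (Swamee-Jain)
Major: h_f = f(L/D)·V²/2g = 0.01818·5267·0.3837 = 36.74 m
Minor: ΣK = 13.9; h_m = ΣK·V²/2g = 5.334 m
Total H_L = 36.74 + 5.334 = 42.08 m

H_L ≈ 42.1 m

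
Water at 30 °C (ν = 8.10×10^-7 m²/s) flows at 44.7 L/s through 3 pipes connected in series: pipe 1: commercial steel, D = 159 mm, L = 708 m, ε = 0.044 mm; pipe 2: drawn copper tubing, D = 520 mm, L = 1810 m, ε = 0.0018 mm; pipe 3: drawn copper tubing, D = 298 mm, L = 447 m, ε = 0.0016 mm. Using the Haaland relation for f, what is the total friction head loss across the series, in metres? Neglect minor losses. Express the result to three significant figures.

Pipe 1: V = 2.251 m/s, Re = 4.42×10^5, ε/D = 2.77×10^-4, f = 0.01611, h_1 = f(L/D)V²/2g = 18.53 m
Pipe 2: V = 0.2105 m/s, Re = 1.35×10^5, ε/D = 3.46×10^-6, f = 0.01677, h_2 = f(L/D)V²/2g = 0.1318 m
Pipe 3: V = 0.6409 m/s, Re = 2.36×10^5, ε/D = 5.37×10^-6, f = 0.01505, h_3 = f(L/D)V²/2g = 0.4726 m
Series → Q common, losses add: H = Σh = 19.13 m

H ≈ 19.1 m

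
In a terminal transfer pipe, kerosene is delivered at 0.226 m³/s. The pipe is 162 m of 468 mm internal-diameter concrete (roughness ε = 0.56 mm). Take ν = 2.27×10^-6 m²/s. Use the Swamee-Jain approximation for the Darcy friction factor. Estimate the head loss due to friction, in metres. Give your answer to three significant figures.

V = 4Q/(πD²) = 4·0.226/(π·0.468²) = 1.314 m/s
Re = VD/ν = 1.314·0.468/2.27×10^-6 = 2.71×10^5 → turbulent
ε/D = 0.56/468 = 0.00120
Swamee-Jain: f = 0.02162
h_f = f(L/D)V²/(2g) = 0.02162·(162/0.468)·1.314²/(2·9.81) = 0.6583 m

h_f ≈ 0.658 m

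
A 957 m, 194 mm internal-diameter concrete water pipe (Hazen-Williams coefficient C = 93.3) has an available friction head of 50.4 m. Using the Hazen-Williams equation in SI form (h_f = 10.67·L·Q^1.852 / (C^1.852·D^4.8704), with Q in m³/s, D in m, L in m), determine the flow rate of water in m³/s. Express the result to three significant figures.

Q ≈ 0.0710 m³/s

Rearranging: Q = [h_f·C^1.852·D^4.8704 / (10.67·L)]^(1/1.852)
Q = [50.4·93.3^1.852·0.194^4.8704 / (10.67·957)]^0.540 = 0.07103 m³/s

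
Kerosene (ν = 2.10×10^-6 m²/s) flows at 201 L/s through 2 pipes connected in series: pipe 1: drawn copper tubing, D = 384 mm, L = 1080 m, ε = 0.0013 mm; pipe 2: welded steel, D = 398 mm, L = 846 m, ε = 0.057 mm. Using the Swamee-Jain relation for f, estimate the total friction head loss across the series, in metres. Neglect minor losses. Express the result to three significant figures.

H ≈ 10.6 m

Pipe 1: V = 1.736 m/s, Re = 3.17×10^5, ε/D = 3.39×10^-6, f = 0.01426, h_1 = f(L/D)V²/2g = 6.160 m
Pipe 2: V = 1.616 m/s, Re = 3.06×10^5, ε/D = 1.43×10^-4, f = 0.01579, h_2 = f(L/D)V²/2g = 4.466 m
Series → Q common, losses add: H = Σh = 10.63 m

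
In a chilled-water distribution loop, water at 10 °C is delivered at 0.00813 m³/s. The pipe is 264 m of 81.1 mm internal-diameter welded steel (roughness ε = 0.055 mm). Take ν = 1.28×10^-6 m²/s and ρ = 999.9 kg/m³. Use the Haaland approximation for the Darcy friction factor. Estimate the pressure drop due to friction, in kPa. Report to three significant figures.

V = 4Q/(πD²) = 4·0.00813/(π·0.0811²) = 1.574 m/s
Re = VD/ν = 1.574·0.0811/1.28×10^-6 = 9.97×10^4 → turbulent
ε/D = 0.055/81.1 = 6.78×10^-4
Haaland: f = 0.02079
h_f = f(L/D)V²/(2g) = 0.02079·(264/0.0811)·1.574²/(2·9.81) = 8.545 m
Δp = ρg·h_f = 999.9·9.81·8.545 = 83.81 kPa

Δp ≈ 83.8 kPa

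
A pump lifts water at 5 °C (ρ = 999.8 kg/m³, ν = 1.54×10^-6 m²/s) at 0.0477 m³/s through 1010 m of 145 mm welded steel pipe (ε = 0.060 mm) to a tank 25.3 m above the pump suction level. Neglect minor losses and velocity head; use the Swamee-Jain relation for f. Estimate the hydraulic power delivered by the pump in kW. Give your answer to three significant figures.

P_hyd ≈ 36.7 kW

V = 4Q/(πD²) = 2.889 m/s; Re = 2.72×10^5; ε/D = 4.14×10^-4; f = 0.01796
h_f = f(L/D)V²/2g = 53.19 m
Total head H = z + h_f = 25.3 + 53.19 = 78.49 m
P_hyd = ρgQH = 999.8·9.81·0.0477·78.49 = 36.72 kW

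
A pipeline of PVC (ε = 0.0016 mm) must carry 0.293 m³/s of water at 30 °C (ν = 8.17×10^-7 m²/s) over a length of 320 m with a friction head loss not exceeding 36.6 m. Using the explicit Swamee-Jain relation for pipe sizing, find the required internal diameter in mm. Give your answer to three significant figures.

Swamee-Jain (Type III): D = 0.66·[ε^1.25·(LQ²/(gh_f))^4.75 + ν·Q^9.4·(L/(gh_f))^5.2]^0.04
LQ²/(gh_f) = 0.07651; L/(gh_f) = 0.8913
Term 1 = ε^1.25·(…)^4.75 = 2.84×10^-13; Term 2 = ν·Q^9.4·(…)^5.2 = 4.37×10^-12
D = 0.66·(2.84×10^-13 + 4.37×10^-12)^0.04 = 0.2324 m = 232 mm
Check: V = 6.91 m/s, Re = 1.96×10^6, f = 0.01065, h_f = 35.7 m ≈ 36.6 m ✓

D ≈ 232 mm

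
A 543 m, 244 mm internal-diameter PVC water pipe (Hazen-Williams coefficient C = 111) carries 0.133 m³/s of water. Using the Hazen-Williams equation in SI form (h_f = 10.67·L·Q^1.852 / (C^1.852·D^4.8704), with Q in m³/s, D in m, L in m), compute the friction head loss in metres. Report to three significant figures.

h_f ≈ 21.7 m

h_f = 10.67·543·0.133^1.852 / (111^1.852·0.244^4.8704) = 21.68 m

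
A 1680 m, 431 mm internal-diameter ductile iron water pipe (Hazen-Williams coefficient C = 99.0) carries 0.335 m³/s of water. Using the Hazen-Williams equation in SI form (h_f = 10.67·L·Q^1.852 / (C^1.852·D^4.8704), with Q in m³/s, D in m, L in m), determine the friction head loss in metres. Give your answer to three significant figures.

h_f = 10.67·1680·0.335^1.852 / (99.0^1.852·0.431^4.8704) = 28.72 m

h_f ≈ 28.7 m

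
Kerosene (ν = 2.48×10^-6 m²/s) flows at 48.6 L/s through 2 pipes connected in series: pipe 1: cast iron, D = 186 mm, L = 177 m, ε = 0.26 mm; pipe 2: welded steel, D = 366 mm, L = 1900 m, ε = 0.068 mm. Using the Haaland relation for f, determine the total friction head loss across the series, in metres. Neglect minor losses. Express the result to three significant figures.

Pipe 1: V = 1.789 m/s, Re = 1.34×10^5, ε/D = 0.00140, f = 0.02282, h_1 = f(L/D)V²/2g = 3.541 m
Pipe 2: V = 0.4619 m/s, Re = 6.82×10^4, ε/D = 1.86×10^-4, f = 0.02001, h_2 = f(L/D)V²/2g = 1.130 m
Series → Q common, losses add: H = Σh = 4.671 m

H ≈ 4.67 m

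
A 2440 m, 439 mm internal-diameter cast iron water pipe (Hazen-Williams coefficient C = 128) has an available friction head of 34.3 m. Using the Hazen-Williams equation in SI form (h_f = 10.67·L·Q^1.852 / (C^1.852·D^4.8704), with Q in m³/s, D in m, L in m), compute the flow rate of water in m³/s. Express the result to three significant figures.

Q ≈ 0.409 m³/s

Rearranging: Q = [h_f·C^1.852·D^4.8704 / (10.67·L)]^(1/1.852)
Q = [34.3·128^1.852·0.439^4.8704 / (10.67·2440)]^0.540 = 0.4090 m³/s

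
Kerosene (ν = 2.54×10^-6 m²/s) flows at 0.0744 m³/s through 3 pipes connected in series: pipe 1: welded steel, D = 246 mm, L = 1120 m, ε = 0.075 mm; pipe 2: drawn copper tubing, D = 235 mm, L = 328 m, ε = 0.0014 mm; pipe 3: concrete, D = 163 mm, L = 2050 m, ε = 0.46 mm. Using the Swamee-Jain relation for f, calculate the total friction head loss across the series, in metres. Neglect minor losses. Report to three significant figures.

H ≈ 230 m

Pipe 1: V = 1.565 m/s, Re = 1.52×10^5, ε/D = 3.05×10^-4, f = 0.01842, h_1 = f(L/D)V²/2g = 10.48 m
Pipe 2: V = 1.715 m/s, Re = 1.59×10^5, ε/D = 5.96×10^-6, f = 0.01630, h_2 = f(L/D)V²/2g = 3.413 m
Pipe 3: V = 3.565 m/s, Re = 2.29×10^5, ε/D = 0.00282, f = 0.02651, h_3 = f(L/D)V²/2g = 216.0 m
Series → Q common, losses add: H = Σh = 229.9 m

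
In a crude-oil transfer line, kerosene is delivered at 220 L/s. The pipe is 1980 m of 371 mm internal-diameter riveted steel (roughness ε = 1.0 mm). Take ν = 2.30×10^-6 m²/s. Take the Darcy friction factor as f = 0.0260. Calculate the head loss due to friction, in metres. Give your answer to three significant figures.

h_f ≈ 29.3 m

V = 4Q/(πD²) = 4·0.220/(π·0.371²) = 2.035 m/s
h_f = f(L/D)V²/(2g) = 0.02600·(1980/0.371)·2.035²/(2·9.81) = 29.29 m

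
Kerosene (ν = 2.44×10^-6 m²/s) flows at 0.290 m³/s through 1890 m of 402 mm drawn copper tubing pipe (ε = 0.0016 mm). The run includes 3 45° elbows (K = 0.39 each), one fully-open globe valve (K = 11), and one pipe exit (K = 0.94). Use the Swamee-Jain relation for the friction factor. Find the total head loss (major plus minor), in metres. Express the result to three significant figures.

H_L ≈ 20.8 m

V = 4Q/(πD²) = 2.285 m/s; V²/2g = 0.2661 m
Re = 3.76×10^5, ε/D = 3.98×10^-6 → f = 0.01384 (Swamee-Jain)
Major: h_f = f(L/D)·V²/2g = 0.01384·4701·0.2661 = 17.31 m
Minor: ΣK = 13.1; h_m = ΣK·V²/2g = 3.488 m
Total H_L = 17.31 + 3.488 = 20.80 m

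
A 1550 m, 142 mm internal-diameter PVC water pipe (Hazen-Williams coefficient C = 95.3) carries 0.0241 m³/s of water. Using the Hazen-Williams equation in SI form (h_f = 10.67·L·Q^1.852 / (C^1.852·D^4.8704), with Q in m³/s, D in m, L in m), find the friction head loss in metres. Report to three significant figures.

h_f = 10.67·1550·0.0241^1.852 / (95.3^1.852·0.142^4.8704) = 48.46 m

h_f ≈ 48.5 m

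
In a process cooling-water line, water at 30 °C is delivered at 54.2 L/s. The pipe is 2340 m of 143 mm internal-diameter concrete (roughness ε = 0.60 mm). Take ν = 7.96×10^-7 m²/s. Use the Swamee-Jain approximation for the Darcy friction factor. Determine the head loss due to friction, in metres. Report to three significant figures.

V = 4Q/(πD²) = 4·0.0542/(π·0.143²) = 3.375 m/s
Re = VD/ν = 3.375·0.143/7.96×10^-7 = 6.06×10^5 → turbulent
ε/D = 0.60/143 = 0.00420
Swamee-Jain: f = 0.02908
h_f = f(L/D)V²/(2g) = 0.02908·(2340/0.143)·3.375²/(2·9.81) = 276.3 m

h_f ≈ 276 m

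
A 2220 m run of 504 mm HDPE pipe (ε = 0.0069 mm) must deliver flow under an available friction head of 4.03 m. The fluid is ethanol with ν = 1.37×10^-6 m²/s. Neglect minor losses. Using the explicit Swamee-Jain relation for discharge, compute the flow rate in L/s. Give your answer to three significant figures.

Q ≈ 228 L/s

Swamee-Jain (Type II): Q = -0.965·√(gD⁵h_f/L)·ln[ε/(3.7D) + √(3.17ν²L/(gD³h_f))]
√(gD⁵h_f/L) = √(9.81·0.504⁵·4.03/2220) = 0.02407
ε/(3.7D) = 3.70×10^-6; √(3.17ν²L/(gD³h_f)) = 5.11×10^-5
Q = -0.965·0.02407·ln(5.479×10^-5) = 0.2279 m³/s
Check: V = 1.14 m/s, Re = 4.20×10^5, f = 0.01370, h_f = 4.01 m ≈ 4.03 m ✓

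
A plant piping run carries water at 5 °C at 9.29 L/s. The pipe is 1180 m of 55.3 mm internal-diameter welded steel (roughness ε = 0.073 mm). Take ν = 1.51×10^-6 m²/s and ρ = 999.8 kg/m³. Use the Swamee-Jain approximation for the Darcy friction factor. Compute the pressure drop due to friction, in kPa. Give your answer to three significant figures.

V = 4Q/(πD²) = 4·0.00929/(π·0.0553²) = 3.868 m/s
Re = VD/ν = 3.868·0.0553/1.51×10^-6 = 1.42×10^5 → turbulent
ε/D = 0.073/55.3 = 0.00132
Swamee-Jain: f = 0.02281
h_f = f(L/D)V²/(2g) = 0.02281·(1180/0.0553)·3.868²/(2·9.81) = 371.2 m
Δp = ρg·h_f = 999.8·9.81·371.2 = 3641 kPa

Δp ≈ 3640 kPa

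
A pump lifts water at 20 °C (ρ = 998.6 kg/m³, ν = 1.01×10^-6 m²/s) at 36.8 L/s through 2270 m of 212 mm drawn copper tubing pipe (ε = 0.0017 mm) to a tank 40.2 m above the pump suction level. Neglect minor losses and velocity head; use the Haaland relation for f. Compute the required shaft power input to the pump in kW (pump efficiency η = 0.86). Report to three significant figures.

V = 4Q/(πD²) = 1.043 m/s; Re = 2.19×10^5; ε/D = 8.02×10^-6; f = 0.01528
h_f = f(L/D)V²/2g = 9.064 m
Total head H = z + h_f = 40.2 + 9.064 = 49.26 m
P_hyd = ρgQH = 998.6·9.81·0.0368·49.26 = 17.76 kW
P_shaft = P_hyd/η = 17.76/0.86 = 20.65 kW

P_shaft ≈ 20.7 kW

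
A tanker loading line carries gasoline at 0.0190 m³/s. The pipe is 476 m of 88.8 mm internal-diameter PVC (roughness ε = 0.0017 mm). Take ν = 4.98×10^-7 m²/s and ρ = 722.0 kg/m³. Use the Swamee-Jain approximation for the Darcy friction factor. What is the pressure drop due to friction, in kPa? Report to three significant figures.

Δp ≈ 240 kPa

V = 4Q/(πD²) = 4·0.0190/(π·0.0888²) = 3.068 m/s
Re = VD/ν = 3.068·0.0888/4.98×10^-7 = 5.47×10^5 → turbulent
ε/D = 0.0017/88.8 = 1.91×10^-5
Swamee-Jain: f = 0.01320
h_f = f(L/D)V²/(2g) = 0.01320·(476/0.0888)·3.068²/(2·9.81) = 33.95 m
Δp = ρg·h_f = 722.0·9.81·33.95 = 240.4 kPa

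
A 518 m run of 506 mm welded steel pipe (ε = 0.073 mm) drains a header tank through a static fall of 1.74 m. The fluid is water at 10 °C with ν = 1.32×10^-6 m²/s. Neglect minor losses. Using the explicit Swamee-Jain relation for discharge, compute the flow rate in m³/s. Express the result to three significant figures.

Q ≈ 0.303 m³/s

Swamee-Jain (Type II): Q = -0.965·√(gD⁵h_f/L)·ln[ε/(3.7D) + √(3.17ν²L/(gD³h_f))]
√(gD⁵h_f/L) = √(9.81·0.506⁵·1.74/518) = 0.03306
ε/(3.7D) = 3.90×10^-5; √(3.17ν²L/(gD³h_f)) = 3.60×10^-5
Q = -0.965·0.03306·ln(7.496×10^-5) = 0.3030 m³/s
Check: V = 1.51 m/s, Re = 5.78×10^5, f = 0.01475, h_f = 1.75 m ≈ 1.74 m ✓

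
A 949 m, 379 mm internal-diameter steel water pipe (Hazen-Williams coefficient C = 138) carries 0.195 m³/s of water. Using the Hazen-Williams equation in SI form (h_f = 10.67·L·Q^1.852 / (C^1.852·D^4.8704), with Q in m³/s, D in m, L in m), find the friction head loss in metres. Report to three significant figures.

h_f ≈ 6.02 m

h_f = 10.67·949·0.195^1.852 / (138^1.852·0.379^4.8704) = 6.022 m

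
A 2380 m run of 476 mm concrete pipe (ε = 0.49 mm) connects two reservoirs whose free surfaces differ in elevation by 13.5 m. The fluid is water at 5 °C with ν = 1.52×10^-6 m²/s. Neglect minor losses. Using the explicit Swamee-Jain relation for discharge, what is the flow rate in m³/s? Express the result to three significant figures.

Q ≈ 0.287 m³/s

Swamee-Jain (Type II): Q = -0.965·√(gD⁵h_f/L)·ln[ε/(3.7D) + √(3.17ν²L/(gD³h_f))]
√(gD⁵h_f/L) = √(9.81·0.476⁵·13.5/2380) = 0.03687
ε/(3.7D) = 2.78×10^-4; √(3.17ν²L/(gD³h_f)) = 3.49×10^-5
Q = -0.965·0.03687·ln(3.132×10^-4) = 0.2871 m³/s
Check: V = 1.61 m/s, Re = 5.05×10^5, f = 0.02048, h_f = 13.6 m ≈ 13.5 m ✓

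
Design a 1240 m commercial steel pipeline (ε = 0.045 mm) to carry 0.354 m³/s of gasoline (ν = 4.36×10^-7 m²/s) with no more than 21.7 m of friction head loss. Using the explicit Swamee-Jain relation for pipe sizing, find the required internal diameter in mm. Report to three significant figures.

Swamee-Jain (Type III): D = 0.66·[ε^1.25·(LQ²/(gh_f))^4.75 + ν·Q^9.4·(L/(gh_f))^5.2]^0.04
LQ²/(gh_f) = 0.7300; L/(gh_f) = 5.825
Term 1 = ε^1.25·(…)^4.75 = 8.26×10^-7; Term 2 = ν·Q^9.4·(…)^5.2 = 2.40×10^-7
D = 0.66·(8.26×10^-7 + 2.40×10^-7)^0.04 = 0.3808 m = 381 mm
Check: V = 3.11 m/s, Re = 2.72×10^6, f = 0.01300, h_f = 20.9 m ≈ 21.7 m ✓

D ≈ 381 mm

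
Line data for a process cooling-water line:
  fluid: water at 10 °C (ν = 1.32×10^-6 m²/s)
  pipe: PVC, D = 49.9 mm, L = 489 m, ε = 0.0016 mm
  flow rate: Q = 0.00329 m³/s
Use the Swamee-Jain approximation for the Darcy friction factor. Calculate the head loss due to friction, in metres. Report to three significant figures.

V = 4Q/(πD²) = 4·0.00329/(π·0.0499²) = 1.682 m/s
Re = VD/ν = 1.682·0.0499/1.32×10^-6 = 6.36×10^4 → turbulent
ε/D = 0.0016/49.9 = 3.21×10^-5
Swamee-Jain: f = 0.01983
h_f = f(L/D)V²/(2g) = 0.01983·(489/0.0499)·1.682²/(2·9.81) = 28.03 m

h_f ≈ 28.0 m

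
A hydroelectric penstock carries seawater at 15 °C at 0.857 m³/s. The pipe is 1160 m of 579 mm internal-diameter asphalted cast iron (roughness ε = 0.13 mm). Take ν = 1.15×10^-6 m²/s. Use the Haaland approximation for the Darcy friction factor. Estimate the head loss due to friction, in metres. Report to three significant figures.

V = 4Q/(πD²) = 4·0.857/(π·0.579²) = 3.255 m/s
Re = VD/ν = 3.255·0.579/1.15×10^-6 = 1.64×10^6 → turbulent
ε/D = 0.13/579 = 2.25×10^-4
Haaland: f = 0.01458
h_f = f(L/D)V²/(2g) = 0.01458·(1160/0.579)·3.255²/(2·9.81) = 15.77 m

h_f ≈ 15.8 m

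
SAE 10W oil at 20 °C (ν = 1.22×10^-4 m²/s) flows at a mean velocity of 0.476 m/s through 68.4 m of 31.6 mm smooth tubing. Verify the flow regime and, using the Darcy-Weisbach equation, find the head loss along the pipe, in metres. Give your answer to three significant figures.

Re = VD/ν = 0.476·0.03160/1.22×10^-4 = 123 → laminar (Re < 2300)
f = 64/Re = 0.5191
h_f = f(L/D)V²/(2g) = 0.5191·(68.4/0.03160)·0.476²/(2·9.81) = 12.98 m

h_f ≈ 13.0 m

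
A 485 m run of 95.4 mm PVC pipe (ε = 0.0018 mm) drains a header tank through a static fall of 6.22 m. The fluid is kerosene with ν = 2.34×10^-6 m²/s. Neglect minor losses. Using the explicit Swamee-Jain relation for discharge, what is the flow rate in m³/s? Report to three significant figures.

Swamee-Jain (Type II): Q = -0.965·√(gD⁵h_f/L)·ln[ε/(3.7D) + √(3.17ν²L/(gD³h_f))]
√(gD⁵h_f/L) = √(9.81·0.0954⁵·6.22/485) = 9.971×10^-4
ε/(3.7D) = 5.10×10^-6; √(3.17ν²L/(gD³h_f)) = 3.99×10^-4
Q = -0.965·9.971×10^-4·ln(4.037×10^-4) = 0.007519 m³/s
Check: V = 1.05 m/s, Re = 4.29×10^4, f = 0.02157, h_f = 6.18 m ≈ 6.22 m ✓

Q ≈ 0.00752 m³/s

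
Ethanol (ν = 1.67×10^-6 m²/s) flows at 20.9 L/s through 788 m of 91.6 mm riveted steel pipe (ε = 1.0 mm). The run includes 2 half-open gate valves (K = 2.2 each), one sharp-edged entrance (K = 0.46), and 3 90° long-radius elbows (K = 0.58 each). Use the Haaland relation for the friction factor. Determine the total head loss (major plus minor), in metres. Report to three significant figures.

H_L ≈ 177 m

V = 4Q/(πD²) = 3.172 m/s; V²/2g = 0.5127 m
Re = 1.74×10^5, ε/D = 0.0109 → f = 0.03944 (Haaland)
Major: h_f = f(L/D)·V²/2g = 0.03944·8603·0.5127 = 173.9 m
Minor: ΣK = 6.60; h_m = ΣK·V²/2g = 3.384 m
Total H_L = 173.9 + 3.384 = 177.3 m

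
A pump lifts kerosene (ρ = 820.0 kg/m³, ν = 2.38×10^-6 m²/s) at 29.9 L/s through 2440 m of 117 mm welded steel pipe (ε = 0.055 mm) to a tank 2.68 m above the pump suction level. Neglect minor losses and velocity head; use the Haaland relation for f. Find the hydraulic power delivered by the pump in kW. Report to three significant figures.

V = 4Q/(πD²) = 2.781 m/s; Re = 1.37×10^5; ε/D = 4.70×10^-4; f = 0.01920
h_f = f(L/D)V²/2g = 157.8 m
Total head H = z + h_f = 2.68 + 157.8 = 160.5 m
P_hyd = ρgQH = 820.0·9.81·0.0299·160.5 = 38.61 kW

P_hyd ≈ 38.6 kW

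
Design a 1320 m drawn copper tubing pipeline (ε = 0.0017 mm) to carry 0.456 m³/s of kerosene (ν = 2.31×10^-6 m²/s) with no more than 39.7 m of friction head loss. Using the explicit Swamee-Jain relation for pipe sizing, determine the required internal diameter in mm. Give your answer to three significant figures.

D ≈ 377 mm

Swamee-Jain (Type III): D = 0.66·[ε^1.25·(LQ²/(gh_f))^4.75 + ν·Q^9.4·(L/(gh_f))^5.2]^0.04
LQ²/(gh_f) = 0.7048; L/(gh_f) = 3.389
Term 1 = ε^1.25·(…)^4.75 = 1.16×10^-8; Term 2 = ν·Q^9.4·(…)^5.2 = 8.21×10^-7
D = 0.66·(1.16×10^-8 + 8.21×10^-7)^0.04 = 0.3770 m = 377 mm
Check: V = 4.08 m/s, Re = 6.67×10^5, f = 0.01253, h_f = 37.3 m ≈ 39.7 m ✓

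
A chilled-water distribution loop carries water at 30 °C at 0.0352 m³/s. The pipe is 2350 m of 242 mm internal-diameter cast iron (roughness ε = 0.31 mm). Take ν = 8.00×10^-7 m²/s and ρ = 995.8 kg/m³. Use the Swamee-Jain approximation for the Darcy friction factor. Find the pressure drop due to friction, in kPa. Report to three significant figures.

V = 4Q/(πD²) = 4·0.0352/(π·0.242²) = 0.7653 m/s
Re = VD/ν = 0.7653·0.242/8.00×10^-7 = 2.31×10^5 → turbulent
ε/D = 0.31/242 = 0.00128
Swamee-Jain: f = 0.02208
h_f = f(L/D)V²/(2g) = 0.02208·(2350/0.242)·0.7653²/(2·9.81) = 6.400 m
Δp = ρg·h_f = 995.8·9.81·6.400 = 62.52 kPa

Δp ≈ 62.5 kPa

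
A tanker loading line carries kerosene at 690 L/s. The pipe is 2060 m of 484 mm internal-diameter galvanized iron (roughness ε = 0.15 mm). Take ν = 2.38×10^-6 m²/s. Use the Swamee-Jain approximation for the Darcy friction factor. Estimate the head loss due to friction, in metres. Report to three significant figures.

h_f ≈ 49.0 m

V = 4Q/(πD²) = 4·0.690/(π·0.484²) = 3.750 m/s
Re = VD/ν = 3.750·0.484/2.38×10^-6 = 7.63×10^5 → turbulent
ε/D = 0.15/484 = 3.10×10^-4
Swamee-Jain: f = 0.01605
h_f = f(L/D)V²/(2g) = 0.01605·(2060/0.484)·3.750²/(2·9.81) = 48.96 m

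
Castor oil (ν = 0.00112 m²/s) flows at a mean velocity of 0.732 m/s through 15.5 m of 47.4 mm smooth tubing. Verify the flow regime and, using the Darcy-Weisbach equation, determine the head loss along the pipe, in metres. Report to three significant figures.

h_f ≈ 18.4 m

Re = VD/ν = 0.732·0.04740/0.00112 = 31.0 → laminar (Re < 2300)
f = 64/Re = 2.066
h_f = f(L/D)V²/(2g) = 2.066·(15.5/0.04740)·0.732²/(2·9.81) = 18.45 m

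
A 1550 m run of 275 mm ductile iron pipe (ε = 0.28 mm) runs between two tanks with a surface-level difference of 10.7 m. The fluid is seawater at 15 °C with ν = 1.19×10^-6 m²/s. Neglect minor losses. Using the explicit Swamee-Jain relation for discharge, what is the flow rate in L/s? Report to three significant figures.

Swamee-Jain (Type II): Q = -0.965·√(gD⁵h_f/L)·ln[ε/(3.7D) + √(3.17ν²L/(gD³h_f))]
√(gD⁵h_f/L) = √(9.81·0.275⁵·10.7/1550) = 0.01032
ε/(3.7D) = 2.75×10^-4; √(3.17ν²L/(gD³h_f)) = 5.65×10^-5
Q = -0.965·0.01032·ln(3.316×10^-4) = 0.07979 m³/s
Check: V = 1.34 m/s, Re = 3.10×10^5, f = 0.02079, h_f = 10.8 m ≈ 10.7 m ✓

Q ≈ 79.8 L/s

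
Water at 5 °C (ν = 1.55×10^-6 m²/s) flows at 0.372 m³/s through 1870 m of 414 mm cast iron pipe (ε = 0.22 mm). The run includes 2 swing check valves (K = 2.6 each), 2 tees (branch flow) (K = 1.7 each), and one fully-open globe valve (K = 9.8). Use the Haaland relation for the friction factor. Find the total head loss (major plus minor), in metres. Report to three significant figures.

H_L ≈ 38.0 m

V = 4Q/(πD²) = 2.763 m/s; V²/2g = 0.3892 m
Re = 7.38×10^5, ε/D = 5.31×10^-4 → f = 0.01753 (Haaland)
Major: h_f = f(L/D)·V²/2g = 0.01753·4517·0.3892 = 30.81 m
Minor: ΣK = 18.4; h_m = ΣK·V²/2g = 7.162 m
Total H_L = 30.81 + 7.162 = 37.97 m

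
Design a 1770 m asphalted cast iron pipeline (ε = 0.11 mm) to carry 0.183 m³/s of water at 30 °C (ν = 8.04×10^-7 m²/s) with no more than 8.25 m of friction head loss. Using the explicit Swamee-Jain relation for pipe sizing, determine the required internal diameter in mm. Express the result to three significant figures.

D ≈ 399 mm

Swamee-Jain (Type III): D = 0.66·[ε^1.25·(LQ²/(gh_f))^4.75 + ν·Q^9.4·(L/(gh_f))^5.2]^0.04
LQ²/(gh_f) = 0.7324; L/(gh_f) = 21.87
Term 1 = ε^1.25·(…)^4.75 = 2.57×10^-6; Term 2 = ν·Q^9.4·(…)^5.2 = 8.70×10^-7
D = 0.66·(2.57×10^-6 + 8.70×10^-7)^0.04 = 0.3990 m = 399 mm
Check: V = 1.46 m/s, Re = 7.26×10^5, f = 0.01579, h_f = 7.65 m ≈ 8.25 m ✓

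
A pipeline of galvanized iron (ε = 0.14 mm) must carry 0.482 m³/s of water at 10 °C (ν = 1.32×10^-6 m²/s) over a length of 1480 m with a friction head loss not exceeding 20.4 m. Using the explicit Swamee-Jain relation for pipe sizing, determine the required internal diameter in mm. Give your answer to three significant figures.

D ≈ 473 mm

Swamee-Jain (Type III): D = 0.66·[ε^1.25·(LQ²/(gh_f))^4.75 + ν·Q^9.4·(L/(gh_f))^5.2]^0.04
LQ²/(gh_f) = 1.718; L/(gh_f) = 7.395
Term 1 = ε^1.25·(…)^4.75 = 1.99×10^-4; Term 2 = ν·Q^9.4·(…)^5.2 = 4.57×10^-5
D = 0.66·(1.99×10^-4 + 4.57×10^-5)^0.04 = 0.4733 m = 473 mm
Check: V = 2.74 m/s, Re = 9.82×10^5, f = 0.01573, h_f = 18.8 m ≈ 20.4 m ✓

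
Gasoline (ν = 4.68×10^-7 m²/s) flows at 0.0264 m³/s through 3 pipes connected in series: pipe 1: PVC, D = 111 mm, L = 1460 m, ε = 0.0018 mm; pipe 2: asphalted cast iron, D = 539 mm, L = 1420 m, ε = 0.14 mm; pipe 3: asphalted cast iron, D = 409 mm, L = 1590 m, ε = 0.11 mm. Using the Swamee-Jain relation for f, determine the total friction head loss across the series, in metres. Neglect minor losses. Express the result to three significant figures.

H ≈ 64.1 m

Pipe 1: V = 2.728 m/s, Re = 6.47×10^5, ε/D = 1.62×10^-5, f = 0.01281, h_1 = f(L/D)V²/2g = 63.91 m
Pipe 2: V = 0.1157 m/s, Re = 1.33×10^5, ε/D = 2.60×10^-4, f = 0.01849, h_2 = f(L/D)V²/2g = 0.03324 m
Pipe 3: V = 0.2009 m/s, Re = 1.76×10^5, ε/D = 2.69×10^-4, f = 0.01787, h_3 = f(L/D)V²/2g = 0.1430 m
Series → Q common, losses add: H = Σh = 64.08 m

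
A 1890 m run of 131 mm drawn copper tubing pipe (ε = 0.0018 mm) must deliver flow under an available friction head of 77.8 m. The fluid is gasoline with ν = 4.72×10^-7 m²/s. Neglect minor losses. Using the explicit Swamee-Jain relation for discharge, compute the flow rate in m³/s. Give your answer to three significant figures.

Q ≈ 0.0395 m³/s

Swamee-Jain (Type II): Q = -0.965·√(gD⁵h_f/L)·ln[ε/(3.7D) + √(3.17ν²L/(gD³h_f))]
√(gD⁵h_f/L) = √(9.81·0.131⁵·77.8/1890) = 0.003947
ε/(3.7D) = 3.71×10^-6; √(3.17ν²L/(gD³h_f)) = 2.79×10^-5
Q = -0.965·0.003947·ln(3.161×10^-5) = 0.03947 m³/s
Check: V = 2.93 m/s, Re = 8.13×10^5, f = 0.01232, h_f = 77.7 m ≈ 77.8 m ✓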